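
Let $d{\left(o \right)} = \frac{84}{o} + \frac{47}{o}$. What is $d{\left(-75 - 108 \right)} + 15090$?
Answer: $\frac{2761339}{183} \approx 15089.0$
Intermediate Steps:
$d{\left(o \right)} = \frac{131}{o}$
$d{\left(-75 - 108 \right)} + 15090 = \frac{131}{-75 - 108} + 15090 = \frac{131}{-183} + 15090 = 131 \left(- \frac{1}{183}\right) + 15090 = - \frac{131}{183} + 15090 = \frac{2761339}{183}$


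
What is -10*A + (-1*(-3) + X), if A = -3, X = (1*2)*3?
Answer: 39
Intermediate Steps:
X = 6 (X = 2*3 = 6)
-10*A + (-1*(-3) + X) = -10*(-3) + (-1*(-3) + 6) = 30 + (3 + 6) = 30 + 9 = 39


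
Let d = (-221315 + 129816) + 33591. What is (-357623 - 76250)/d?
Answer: 433873/57908 ≈ 7.4925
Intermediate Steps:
d = -57908 (d = -91499 + 33591 = -57908)
(-357623 - 76250)/d = (-357623 - 76250)/(-57908) = -433873*(-1/57908) = 433873/57908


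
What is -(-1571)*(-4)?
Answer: -6284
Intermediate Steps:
-(-1571)*(-4) = -1571*4 = -6284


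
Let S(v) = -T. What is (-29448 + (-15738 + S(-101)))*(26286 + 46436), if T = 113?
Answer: -3294233878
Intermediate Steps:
S(v) = -113 (S(v) = -1*113 = -113)
(-29448 + (-15738 + S(-101)))*(26286 + 46436) = (-29448 + (-15738 - 113))*(26286 + 46436) = (-29448 - 15851)*72722 = -45299*72722 = -3294233878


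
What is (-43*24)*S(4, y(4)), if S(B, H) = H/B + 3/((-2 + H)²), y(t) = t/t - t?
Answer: 16254/25 ≈ 650.16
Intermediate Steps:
y(t) = 1 - t
S(B, H) = 3/(-2 + H)² + H/B (S(B, H) = H/B + 3/(-2 + H)² = 3/(-2 + H)² + H/B)
(-43*24)*S(4, y(4)) = (-43*24)*(3/(-2 + (1 - 1*4))² + (1 - 1*4)/4) = -1032*(3/(-2 + (1 - 4))² + (1 - 4)*(¼)) = -1032*(3/(-2 - 3)² - 3*¼) = -1032*(3/(-5)² - ¾) = -1032*(3*(1/25) - ¾) = -1032*(3/25 - ¾) = -1032*(-63/100) = 16254/25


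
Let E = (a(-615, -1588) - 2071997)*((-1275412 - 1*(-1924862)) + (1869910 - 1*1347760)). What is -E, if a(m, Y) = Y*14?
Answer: 2453598696400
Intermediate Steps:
a(m, Y) = 14*Y
E = -2453598696400 (E = (14*(-1588) - 2071997)*((-1275412 - 1*(-1924862)) + (1869910 - 1*1347760)) = (-22232 - 2071997)*((-1275412 + 1924862) + (1869910 - 1347760)) = -2094229*(649450 + 522150) = -2094229*1171600 = -2453598696400)
-E = -1*(-2453598696400) = 2453598696400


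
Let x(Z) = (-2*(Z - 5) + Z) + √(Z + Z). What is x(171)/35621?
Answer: -161/35621 + 3*√38/35621 ≈ -0.0040006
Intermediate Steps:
x(Z) = 10 - Z + √2*√Z (x(Z) = (-2*(-5 + Z) + Z) + √(2*Z) = ((10 - 2*Z) + Z) + √2*√Z = (10 - Z) + √2*√Z = 10 - Z + √2*√Z)
x(171)/35621 = (10 - 1*171 + √2*√171)/35621 = (10 - 171 + √2*(3*√19))*(1/35621) = (10 - 171 + 3*√38)*(1/35621) = (-161 + 3*√38)*(1/35621) = -161/35621 + 3*√38/35621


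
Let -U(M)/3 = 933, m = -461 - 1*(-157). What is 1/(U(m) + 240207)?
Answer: 1/237408 ≈ 4.2122e-6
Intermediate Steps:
m = -304 (m = -461 + 157 = -304)
U(M) = -2799 (U(M) = -3*933 = -2799)
1/(U(m) + 240207) = 1/(-2799 + 240207) = 1/237408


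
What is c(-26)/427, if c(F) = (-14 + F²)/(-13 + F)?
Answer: -662/16653 ≈ -0.039753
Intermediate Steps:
c(F) = (-14 + F²)/(-13 + F)
c(-26)/427 = ((-14 + (-26)²)/(-13 - 26))/427 = ((-14 + 676)/(-39))*(1/427) = -1/39*662*(1/427) = -662/39*1/427 = -662/16653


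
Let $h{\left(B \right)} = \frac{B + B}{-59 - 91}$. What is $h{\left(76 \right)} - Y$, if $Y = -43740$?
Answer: $\frac{3280424}{75} \approx 43739.0$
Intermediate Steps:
$h{\left(B \right)} = - \frac{B}{75}$ ($h{\left(B \right)} = \frac{2 B}{-150} = 2 B \left(- \frac{1}{150}\right) = - \frac{B}{75}$)
$h{\left(76 \right)} - Y = \left(- \frac{1}{75}\right) 76 - -43740 = - \frac{76}{75} + 43740 = \frac{3280424}{75}$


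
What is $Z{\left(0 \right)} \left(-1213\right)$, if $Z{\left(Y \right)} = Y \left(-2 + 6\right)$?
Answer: $0$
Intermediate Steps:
$Z{\left(Y \right)} = 4 Y$ ($Z{\left(Y \right)} = Y 4 = 4 Y$)
$Z{\left(0 \right)} \left(-1213\right) = 4 \cdot 0 \left(-1213\right) = 0 \left(-1213\right) = 0$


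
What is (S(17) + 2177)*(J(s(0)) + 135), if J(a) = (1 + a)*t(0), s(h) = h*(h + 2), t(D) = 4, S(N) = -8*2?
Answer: 300379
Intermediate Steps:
S(N) = -16
s(h) = h*(2 + h)
J(a) = 4 + 4*a (J(a) = (1 + a)*4 = 4 + 4*a)
(S(17) + 2177)*(J(s(0)) + 135) = (-16 + 2177)*((4 + 4*(0*(2 + 0))) + 135) = 2161*((4 + 4*(0*2)) + 135) = 2161*((4 + 4*0) + 135) = 2161*((4 + 0) + 135) = 2161*(4 + 135) = 2161*139 = 300379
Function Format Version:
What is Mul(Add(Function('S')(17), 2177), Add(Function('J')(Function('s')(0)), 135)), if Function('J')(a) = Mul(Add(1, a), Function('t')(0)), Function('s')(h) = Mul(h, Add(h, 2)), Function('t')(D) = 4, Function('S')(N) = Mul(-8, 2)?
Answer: 300379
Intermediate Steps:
Function('S')(N) = -16
Function('s')(h) = Mul(h, Add(2, h))
Function('J')(a) = Add(4, Mul(4, a)) (Function('J')(a) = Mul(Add(1, a), 4) = Add(4, Mul(4, a)))
Mul(Add(Function('S')(17), 2177), Add(Function('J')(Function('s')(0)), 135)) = Mul(Add(-16, 2177), Add(Add(4, Mul(4, Mul(0, Add(2, 0)))), 135)) = Mul(2161, Add(Add(4, Mul(4, Mul(0, 2))), 135)) = Mul(2161, Add(Add(4, Mul(4, 0)), 135)) = Mul(2161, Add(Add(4, 0), 135)) = Mul(2161, Add(4, 135)) = Mul(2161, 139) = 300379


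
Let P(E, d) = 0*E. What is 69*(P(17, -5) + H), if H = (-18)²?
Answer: 22356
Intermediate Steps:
P(E, d) = 0
H = 324
69*(P(17, -5) + H) = 69*(0 + 324) = 69*324 = 22356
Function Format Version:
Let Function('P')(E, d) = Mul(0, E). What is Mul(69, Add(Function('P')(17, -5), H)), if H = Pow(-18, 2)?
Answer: 22356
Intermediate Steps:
Function('P')(E, d) = 0
H = 324
Mul(69, Add(Function('P')(17, -5), H)) = Mul(69, Add(0, 324)) = Mul(69, 324) = 22356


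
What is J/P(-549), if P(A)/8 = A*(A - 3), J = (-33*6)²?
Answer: 363/22448 ≈ 0.016171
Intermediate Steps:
J = 39204 (J = (-198)² = 39204)
P(A) = 8*A*(-3 + A) (P(A) = 8*(A*(A - 3)) = 8*(A*(-3 + A)) = 8*A*(-3 + A))
J/P(-549) = 39204/((8*(-549)*(-3 - 549))) = 39204/((8*(-549)*(-552))) = 39204/2424384 = 39204*(1/2424384) = 363/22448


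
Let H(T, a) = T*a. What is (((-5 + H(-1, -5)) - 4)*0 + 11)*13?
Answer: 143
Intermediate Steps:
(((-5 + H(-1, -5)) - 4)*0 + 11)*13 = (((-5 - 1*(-5)) - 4)*0 + 11)*13 = (((-5 + 5) - 4)*0 + 11)*13 = ((0 - 4)*0 + 11)*13 = (-4*0 + 11)*13 = (0 + 11)*13 = 11*13 = 143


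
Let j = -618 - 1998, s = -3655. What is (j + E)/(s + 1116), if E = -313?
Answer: 2929/2539 ≈ 1.1536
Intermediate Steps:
j = -2616
(j + E)/(s + 1116) = (-2616 - 313)/(-3655 + 1116) = -2929/(-2539) = -2929*(-1/2539) = 2929/2539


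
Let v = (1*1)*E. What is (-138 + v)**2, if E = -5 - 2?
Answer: 21025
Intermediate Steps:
E = -7
v = -7 (v = (1*1)*(-7) = 1*(-7) = -7)
(-138 + v)**2 = (-138 - 7)**2 = (-145)**2 = 21025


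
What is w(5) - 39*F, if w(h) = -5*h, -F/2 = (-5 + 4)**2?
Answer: 53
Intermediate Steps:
F = -2 (F = -2*(-5 + 4)**2 = -2*(-1)**2 = -2*1 = -2)
w(5) - 39*F = -5*5 - 39*(-2) = -25 + 78 = 53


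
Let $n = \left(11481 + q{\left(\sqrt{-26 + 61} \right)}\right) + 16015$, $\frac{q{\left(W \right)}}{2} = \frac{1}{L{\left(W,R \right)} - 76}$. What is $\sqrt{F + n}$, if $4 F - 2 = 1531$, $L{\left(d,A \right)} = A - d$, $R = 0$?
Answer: $\frac{\sqrt{8475284 + 111517 \sqrt{35}}}{2 \sqrt{76 + \sqrt{35}}} \approx 166.97$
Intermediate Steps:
$F = \frac{1533}{4}$ ($F = \frac{1}{2} + \frac{1}{4} \cdot 1531 = \frac{1}{2} + \frac{1531}{4} = \frac{1533}{4} \approx 383.25$)
$q{\left(W \right)} = \frac{2}{-76 - W}$ ($q{\left(W \right)} = \frac{2}{\left(0 - W\right) - 76} = \frac{2}{- W - 76} = \frac{2}{-76 - W}$)
$n = 27496 + \frac{2}{-76 - \sqrt{35}}$ ($n = \left(11481 + \frac{2}{-76 - \sqrt{-26 + 61}}\right) + 16015 = \left(11481 + \frac{2}{-76 - \sqrt{35}}\right) + 16015 = 27496 + \frac{2}{-76 - \sqrt{35}} \approx 27496.0$)
$\sqrt{F + n} = \sqrt{\frac{1533}{4} + \left(\frac{157854384}{5741} + \frac{2 \sqrt{35}}{5741}\right)} = \sqrt{\frac{640218489}{22964} + \frac{2 \sqrt{35}}{5741}}$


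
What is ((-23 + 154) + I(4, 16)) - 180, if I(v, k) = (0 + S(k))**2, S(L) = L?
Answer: 207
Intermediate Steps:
I(v, k) = k**2 (I(v, k) = (0 + k)**2 = k**2)
((-23 + 154) + I(4, 16)) - 180 = ((-23 + 154) + 16**2) - 180 = (131 + 256) - 180 = 387 - 180 = 207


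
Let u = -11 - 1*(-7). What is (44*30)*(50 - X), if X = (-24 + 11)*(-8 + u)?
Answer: -139920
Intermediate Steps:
u = -4 (u = -11 + 7 = -4)
X = 156 (X = (-24 + 11)*(-8 - 4) = -13*(-12) = 156)
(44*30)*(50 - X) = (44*30)*(50 - 1*156) = 1320*(50 - 156) = 1320*(-106) = -139920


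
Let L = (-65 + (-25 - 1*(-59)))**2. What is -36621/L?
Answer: -36621/961 ≈ -38.107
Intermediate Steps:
L = 961 (L = (-65 + (-25 + 59))**2 = (-65 + 34)**2 = (-31)**2 = 961)
-36621/L = -36621/961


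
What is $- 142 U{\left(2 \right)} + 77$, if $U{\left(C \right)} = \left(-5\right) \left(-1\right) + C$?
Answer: $-917$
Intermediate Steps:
$U{\left(C \right)} = 5 + C$
$- 142 U{\left(2 \right)} + 77 = - 142 \left(5 + 2\right) + 77 = \left(-142\right) 7 + 77 = -994 + 77 = -917$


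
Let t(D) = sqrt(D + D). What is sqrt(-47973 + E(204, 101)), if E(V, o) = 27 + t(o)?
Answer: sqrt(-47946 + sqrt(202)) ≈ 218.93*I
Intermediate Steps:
t(D) = sqrt(2)*sqrt(D) (t(D) = sqrt(2*D) = sqrt(2)*sqrt(D))
E(V, o) = 27 + sqrt(2)*sqrt(o)
sqrt(-47973 + E(204, 101)) = sqrt(-47973 + (27 + sqrt(2)*sqrt(101))) = sqrt(-47973 + (27 + sqrt(202))) = sqrt(-47946 + sqrt(202))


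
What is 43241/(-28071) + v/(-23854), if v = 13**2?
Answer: -1036214813/669605634 ≈ -1.5475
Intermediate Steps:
v = 169
43241/(-28071) + v/(-23854) = 43241/(-28071) + 169/(-23854) = 43241*(-1/28071) + 169*(-1/23854) = -43241/28071 - 169/23854 = -1036214813/669605634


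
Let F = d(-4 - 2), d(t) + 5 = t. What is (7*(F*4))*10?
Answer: -3080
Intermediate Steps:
d(t) = -5 + t
F = -11 (F = -5 + (-4 - 2) = -5 - 6 = -11)
(7*(F*4))*10 = (7*(-11*4))*10 = (7*(-44))*10 = -308*10 = -3080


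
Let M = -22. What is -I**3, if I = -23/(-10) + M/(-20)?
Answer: -4913/125 ≈ -39.304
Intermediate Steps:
I = 17/5 (I = -23/(-10) - 22/(-20) = -23*(-1/10) - 22*(-1/20) = 23/10 + 11/10 = 17/5 ≈ 3.4000)
-I**3 = -(17/5)**3 = -1*4913/125 = -4913/125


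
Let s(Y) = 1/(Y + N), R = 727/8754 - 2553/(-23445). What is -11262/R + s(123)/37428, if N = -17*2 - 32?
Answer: -547899960836208787/9337987361988 ≈ -58674.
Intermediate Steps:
N = -66 (N = -34 - 32 = -66)
R = 4377053/22804170 (R = 727*(1/8754) - 2553*(-1/23445) = 727/8754 + 851/7815 = 4377053/22804170 ≈ 0.19194)
s(Y) = 1/(-66 + Y) (s(Y) = 1/(Y - 66) = 1/(-66 + Y))
-11262/R + s(123)/37428 = -11262/4377053/22804170 + 1/((-66 + 123)*37428) = -11262*22804170/4377053 + (1/37428)/57 = -256820562540/4377053 + (1/57)*(1/37428) = -256820562540/4377053 + 1/2133396 = -547899960836208787/9337987361988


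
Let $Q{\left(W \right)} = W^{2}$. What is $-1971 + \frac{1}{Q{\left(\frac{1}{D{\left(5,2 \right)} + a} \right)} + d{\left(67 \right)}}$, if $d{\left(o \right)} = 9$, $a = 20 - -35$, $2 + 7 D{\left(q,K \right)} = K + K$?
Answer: $- \frac{2656699101}{1347970} \approx -1970.9$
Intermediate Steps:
$D{\left(q,K \right)} = - \frac{2}{7} + \frac{2 K}{7}$ ($D{\left(q,K \right)} = - \frac{2}{7} + \frac{K + K}{7} = - \frac{2}{7} + \frac{2 K}{7}$)
$a = 55$ ($a = 20 + 35 = 55$)
$-1971 + \frac{1}{Q{\left(\frac{1}{D{\left(5,2 \right)} + a} \right)} + d{\left(67 \right)}} = -1971 + \frac{1}{\left(\frac{1}{\left(- \frac{2}{7} + \frac{2}{7} \cdot 2\right) + 55}\right)^{2} + 9} = -1971 + \frac{1}{\left(\frac{1}{\left(- \frac{2}{7} + \frac{4}{7}\right) + 55}\right)^{2} + 9} = -1971 + \frac{1}{\left(\frac{1}{\frac{2}{7} + 55}\right)^{2} + 9} = -1971 + \frac{1}{\left(\frac{1}{\frac{387}{7}}\right)^{2} + 9} = -1971 + \frac{1}{\left(\frac{7}{387}\right)^{2} + 9} = -1971 + \frac{1}{\frac{49}{149769} + 9} = -1971 + \frac{1}{\frac{1347970}{149769}} = -1971 + \frac{149769}{1347970} = - \frac{2656699101}{1347970}$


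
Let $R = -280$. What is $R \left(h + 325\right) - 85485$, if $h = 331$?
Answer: $-269165$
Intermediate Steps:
$R \left(h + 325\right) - 85485 = - 280 \left(331 + 325\right) - 85485 = \left(-280\right) 656 - 85485 = -183680 - 85485 = -269165$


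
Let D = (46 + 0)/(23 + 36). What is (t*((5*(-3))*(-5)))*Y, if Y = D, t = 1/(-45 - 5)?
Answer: -69/59 ≈ -1.1695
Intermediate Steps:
t = -1/50 (t = 1/(-50) = -1/50 ≈ -0.020000)
D = 46/59 ≈ 0.77966
Y = 46/59 ≈ 0.77966
(t*((5*(-3))*(-5)))*Y = -5*(-3)*(-5)/50*(46/59) = -(-3)*(-5)/10*(46/59) = -1/50*75*(46/59) = -3/2*46/59 = -69/59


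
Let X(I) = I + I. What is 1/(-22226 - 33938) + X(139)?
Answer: 15613591/56164 ≈ 278.00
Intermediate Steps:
X(I) = 2*I
1/(-22226 - 33938) + X(139) = 1/(-22226 - 33938) + 2*139 = 1/(-56164) + 278 = -1/56164 + 278 = 15613591/56164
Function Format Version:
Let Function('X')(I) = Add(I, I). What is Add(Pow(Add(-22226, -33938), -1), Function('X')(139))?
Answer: Rational(15613591, 56164) ≈ 278.00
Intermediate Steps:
Function('X')(I) = Mul(2, I)
Add(Pow(Add(-22226, -33938), -1), Function('X')(139)) = Add(Pow(Add(-22226, -33938), -1), Mul(2, 139)) = Add(Pow(-56164, -1), 278) = Add(Rational(-1, 56164), 278) = Rational(15613591, 56164)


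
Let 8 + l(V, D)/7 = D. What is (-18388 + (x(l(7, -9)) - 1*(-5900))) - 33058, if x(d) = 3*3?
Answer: -45537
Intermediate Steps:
l(V, D) = -56 + 7*D
x(d) = 9
(-18388 + (x(l(7, -9)) - 1*(-5900))) - 33058 = (-18388 + (9 - 1*(-5900))) - 33058 = (-18388 + (9 + 5900)) - 33058 = (-18388 + 5909) - 33058 = -12479 - 33058 = -45537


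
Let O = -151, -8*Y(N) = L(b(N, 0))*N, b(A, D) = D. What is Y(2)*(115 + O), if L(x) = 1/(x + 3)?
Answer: 3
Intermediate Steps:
L(x) = 1/(3 + x)
Y(N) = -N/24 (Y(N) = -N/(8*(3 + 0)) = -N/(8*3) = -N/24)
Y(2)*(115 + O) = (-1/24*2)*(115 - 151) = -1/12*(-36) = 3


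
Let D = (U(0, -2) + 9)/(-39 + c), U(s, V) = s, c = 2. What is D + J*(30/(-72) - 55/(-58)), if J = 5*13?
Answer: 441793/12876 ≈ 34.311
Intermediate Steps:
J = 65
D = -9/37 (D = (0 + 9)/(-39 + 2) = 9/(-37) = 9*(-1/37) = -9/37 ≈ -0.24324)
D + J*(30/(-72) - 55/(-58)) = -9/37 + 65*(30/(-72) - 55/(-58)) = -9/37 + 65*(30*(-1/72) - 55*(-1/58)) = -9/37 + 65*(-5/12 + 55/58) = -9/37 + 65*(185/348) = -9/37 + 12025/348 = 441793/12876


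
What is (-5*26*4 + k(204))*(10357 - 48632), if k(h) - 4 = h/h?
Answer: 19711625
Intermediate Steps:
k(h) = 5 (k(h) = 4 + h/h = 4 + 1 = 5)
(-5*26*4 + k(204))*(10357 - 48632) = (-5*26*4 + 5)*(10357 - 48632) = (-130*4 + 5)*(-38275) = (-520 + 5)*(-38275) = -515*(-38275) = 19711625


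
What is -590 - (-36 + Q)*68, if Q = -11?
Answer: 2606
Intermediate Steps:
-590 - (-36 + Q)*68 = -590 - (-36 - 11)*68 = -590 - (-47)*68 = -590 - 1*(-3196) = -590 + 3196 = 2606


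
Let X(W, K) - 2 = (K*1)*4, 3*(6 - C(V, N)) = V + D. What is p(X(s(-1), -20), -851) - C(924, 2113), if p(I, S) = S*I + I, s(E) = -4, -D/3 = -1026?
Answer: 67628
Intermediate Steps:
D = 3078 (D = -3*(-1026) = 3078)
C(V, N) = -1020 - V/3 (C(V, N) = 6 - (V + 3078)/3 = 6 - (3078 + V)/3 = 6 + (-1026 - V/3) = -1020 - V/3)
X(W, K) = 2 + 4*K (X(W, K) = 2 + (K*1)*4 = 2 + K*4 = 2 + 4*K)
p(I, S) = I + I*S (p(I, S) = I*S + I = I + I*S)
p(X(s(-1), -20), -851) - C(924, 2113) = (2 + 4*(-20))*(1 - 851) - (-1020 - ⅓*924) = (2 - 80)*(-850) - (-1020 - 308) = -78*(-850) - 1*(-1328) = 66300 + 1328 = 67628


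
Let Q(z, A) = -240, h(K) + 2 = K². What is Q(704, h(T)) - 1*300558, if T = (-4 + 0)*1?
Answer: -300798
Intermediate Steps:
T = -4 (T = -4*1 = -4)
h(K) = -2 + K²
Q(704, h(T)) - 1*300558 = -240 - 1*300558 = -240 - 300558 = -300798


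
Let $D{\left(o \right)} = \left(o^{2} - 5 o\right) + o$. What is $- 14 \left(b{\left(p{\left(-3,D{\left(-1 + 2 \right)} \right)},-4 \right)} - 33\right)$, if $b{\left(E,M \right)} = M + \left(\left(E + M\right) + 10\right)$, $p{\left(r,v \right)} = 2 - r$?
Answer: $364$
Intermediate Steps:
$D{\left(o \right)} = o^{2} - 4 o$
$b{\left(E,M \right)} = 10 + E + 2 M$ ($b{\left(E,M \right)} = M + \left(10 + E + M\right) = 10 + E + 2 M$)
$- 14 \left(b{\left(p{\left(-3,D{\left(-1 + 2 \right)} \right)},-4 \right)} - 33\right) = - 14 \left(\left(10 + \left(2 - -3\right) + 2 \left(-4\right)\right) - 33\right) = - 14 \left(\left(10 + \left(2 + 3\right) - 8\right) - 33\right) = - 14 \left(\left(10 + 5 - 8\right) - 33\right) = - 14 \left(7 - 33\right) = \left(-14\right) \left(-26\right) = 364$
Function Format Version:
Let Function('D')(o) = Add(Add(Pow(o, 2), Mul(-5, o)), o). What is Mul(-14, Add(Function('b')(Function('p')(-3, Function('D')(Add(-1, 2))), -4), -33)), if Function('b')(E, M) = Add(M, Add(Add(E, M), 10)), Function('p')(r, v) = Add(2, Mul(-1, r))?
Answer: 364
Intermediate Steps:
Function('D')(o) = Add(Pow(o, 2), Mul(-4, o))
Function('b')(E, M) = Add(10, E, Mul(2, M)) (Function('b')(E, M) = Add(M, Add(10, E, M)) = Add(10, E, Mul(2, M)))
Mul(-14, Add(Function('b')(Function('p')(-3, Function('D')(Add(-1, 2))), -4), -33)) = Mul(-14, Add(Add(10, Add(2, Mul(-1, -3)), Mul(2, -4)), -33)) = Mul(-14, Add(Add(10, Add(2, 3), -8), -33)) = Mul(-14, Add(Add(10, 5, -8), -33)) = Mul(-14, Add(7, -33)) = Mul(-14, -26) = 364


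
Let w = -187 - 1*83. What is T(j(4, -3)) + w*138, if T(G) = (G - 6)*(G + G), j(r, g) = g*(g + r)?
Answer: -37206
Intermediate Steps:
T(G) = 2*G*(-6 + G) (T(G) = (-6 + G)*(2*G) = 2*G*(-6 + G))
w = -270 (w = -187 - 83 = -270)
T(j(4, -3)) + w*138 = 2*(-3*(-3 + 4))*(-6 - 3*(-3 + 4)) - 270*138 = 2*(-3*1)*(-6 - 3*1) - 37260 = 2*(-3)*(-6 - 3) - 37260 = 2*(-3)*(-9) - 37260 = 54 - 37260 = -37206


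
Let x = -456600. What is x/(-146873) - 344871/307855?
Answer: 118152897/59416015 ≈ 1.9886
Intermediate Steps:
x/(-146873) - 344871/307855 = -456600/(-146873) - 344871/307855 = -456600*(-1/146873) - 344871*1/307855 = 600/193 - 344871/307855 = 118152897/59416015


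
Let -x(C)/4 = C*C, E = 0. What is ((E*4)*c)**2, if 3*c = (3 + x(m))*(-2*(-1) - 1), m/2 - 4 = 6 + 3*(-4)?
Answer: 0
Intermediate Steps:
m = -4 (m = 8 + 2*(6 + 3*(-4)) = 8 + 2*(6 - 12) = 8 + 2*(-6) = 8 - 12 = -4)
x(C) = -4*C**2 (x(C) = -4*C*C = -4*C**2)
c = -61/3 (c = ((3 - 4*(-4)**2)*(-2*(-1) - 1))/3 = ((3 - 4*16)*(2 - 1))/3 = ((3 - 64)*1)/3 = (-61*1)/3 = (1/3)*(-61) = -61/3 ≈ -20.333)
((E*4)*c)**2 = ((0*4)*(-61/3))**2 = (0*(-61/3))**2 = 0**2 = 0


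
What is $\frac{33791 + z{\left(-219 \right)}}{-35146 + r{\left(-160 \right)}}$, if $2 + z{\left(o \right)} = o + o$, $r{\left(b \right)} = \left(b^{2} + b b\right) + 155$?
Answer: $\frac{11117}{5403} \approx 2.0576$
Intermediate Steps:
$r{\left(b \right)} = 155 + 2 b^{2}$ ($r{\left(b \right)} = \left(b^{2} + b^{2}\right) + 155 = 2 b^{2} + 155 = 155 + 2 b^{2}$)
$z{\left(o \right)} = -2 + 2 o$ ($z{\left(o \right)} = -2 + \left(o + o\right) = -2 + 2 o$)
$\frac{33791 + z{\left(-219 \right)}}{-35146 + r{\left(-160 \right)}} = \frac{33791 + \left(-2 + 2 \left(-219\right)\right)}{-35146 + \left(155 + 2 \left(-160\right)^{2}\right)} = \frac{33791 - 440}{-35146 + \left(155 + 2 \cdot 25600\right)} = \frac{33791 - 440}{-35146 + \left(155 + 51200\right)} = \frac{33351}{-35146 + 51355} = \frac{33351}{16209} = 33351 \cdot \frac{1}{16209} = \frac{11117}{5403}$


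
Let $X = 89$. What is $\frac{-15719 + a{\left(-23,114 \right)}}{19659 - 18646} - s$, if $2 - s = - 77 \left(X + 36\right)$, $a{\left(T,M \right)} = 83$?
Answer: $- \frac{9767787}{1013} \approx -9642.4$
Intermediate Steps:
$s = 9627$ ($s = 2 - - 77 \left(89 + 36\right) = 2 - \left(-77\right) 125 = 2 - -9625 = 2 + 9625 = 9627$)
$\frac{-15719 + a{\left(-23,114 \right)}}{19659 - 18646} - s = \frac{-15719 + 83}{19659 - 18646} - 9627 = - \frac{15636}{1013} - 9627 = - \frac{9767787}{1013}$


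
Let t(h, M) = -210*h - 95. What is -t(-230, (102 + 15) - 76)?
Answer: -48205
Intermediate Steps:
t(h, M) = -95 - 210*h
-t(-230, (102 + 15) - 76) = -(-95 - 210*(-230)) = -(-95 + 48300) = -1*48205 = -48205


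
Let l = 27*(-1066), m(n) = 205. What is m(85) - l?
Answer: 28987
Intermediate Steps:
l = -28782
m(85) - l = 205 - 1*(-28782) = 205 + 28782 = 28987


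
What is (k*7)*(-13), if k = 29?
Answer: -2639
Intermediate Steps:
(k*7)*(-13) = (29*7)*(-13) = 203*(-13) = -2639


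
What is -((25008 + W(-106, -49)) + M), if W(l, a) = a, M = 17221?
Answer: -42180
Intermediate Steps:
-((25008 + W(-106, -49)) + M) = -((25008 - 49) + 17221) = -(24959 + 17221) = -1*42180 = -42180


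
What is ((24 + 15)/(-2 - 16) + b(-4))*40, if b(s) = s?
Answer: -740/3 ≈ -246.67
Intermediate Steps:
((24 + 15)/(-2 - 16) + b(-4))*40 = ((24 + 15)/(-2 - 16) - 4)*40 = (39/(-18) - 4)*40 = (39*(-1/18) - 4)*40 = (-13/6 - 4)*40 = -37/6*40 = -740/3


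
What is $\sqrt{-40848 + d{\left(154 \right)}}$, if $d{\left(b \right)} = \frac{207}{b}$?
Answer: $\frac{i \sqrt{968719290}}{154} \approx 202.11 i$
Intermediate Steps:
$\sqrt{-40848 + d{\left(154 \right)}} = \sqrt{-40848 + \frac{207}{154}} = \sqrt{- \frac{6290385}{154}} = \frac{i \sqrt{968719290}}{154}$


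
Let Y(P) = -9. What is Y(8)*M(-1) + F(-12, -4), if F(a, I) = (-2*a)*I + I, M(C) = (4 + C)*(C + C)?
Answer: -46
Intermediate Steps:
M(C) = 2*C*(4 + C) (M(C) = (4 + C)*(2*C) = 2*C*(4 + C))
F(a, I) = I - 2*I*a (F(a, I) = -2*I*a + I = I - 2*I*a)
Y(8)*M(-1) + F(-12, -4) = -18*(-1)*(4 - 1) - 4*(1 - 2*(-12)) = -18*(-1)*3 - 4*(1 + 24) = -9*(-6) - 4*25 = 54 - 100 = -46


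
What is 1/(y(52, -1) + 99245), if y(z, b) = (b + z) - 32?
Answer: 1/99264 ≈ 1.0074e-5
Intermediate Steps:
y(z, b) = -32 + b + z
1/(y(52, -1) + 99245) = 1/((-32 - 1 + 52) + 99245) = 1/(19 + 99245) = 1/99264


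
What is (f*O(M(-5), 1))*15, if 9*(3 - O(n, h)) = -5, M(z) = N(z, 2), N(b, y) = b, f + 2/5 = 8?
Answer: 1216/3 ≈ 405.33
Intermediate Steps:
f = 38/5 (f = -⅖ + 8 = 38/5 ≈ 7.6000)
M(z) = z
O(n, h) = 32/9 (O(n, h) = 3 - ⅑*(-5) = 3 + 5/9 = 32/9)
(f*O(M(-5), 1))*15 = ((38/5)*(32/9))*15 = (1216/45)*15 = 1216/3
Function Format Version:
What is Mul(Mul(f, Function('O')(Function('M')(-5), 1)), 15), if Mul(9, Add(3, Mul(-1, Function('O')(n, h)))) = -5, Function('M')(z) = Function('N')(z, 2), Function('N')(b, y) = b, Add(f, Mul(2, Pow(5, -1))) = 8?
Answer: Rational(1216, 3) ≈ 405.33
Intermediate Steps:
f = Rational(38, 5) (f = Add(Rational(-2, 5), 8) = Rational(38, 5) ≈ 7.6000)
Function('M')(z) = z
Function('O')(n, h) = Rational(32, 9) (Function('O')(n, h) = Add(3, Mul(Rational(-1, 9), -5)) = Add(3, Rational(5, 9)) = Rational(32, 9))
Mul(Mul(f, Function('O')(Function('M')(-5), 1)), 15) = Mul(Mul(Rational(38, 5), Rational(32, 9)), 15) = Mul(Rational(1216, 45), 15) = Rational(1216, 3)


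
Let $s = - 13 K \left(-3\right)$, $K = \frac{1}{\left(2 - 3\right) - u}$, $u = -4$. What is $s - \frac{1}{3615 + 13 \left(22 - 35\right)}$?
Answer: $\frac{44797}{3446} \approx 13.0$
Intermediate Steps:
$K = \frac{1}{3}$ ($K = \frac{1}{\left(2 - 3\right) - -4} = \frac{1}{\left(2 - 3\right) + 4} = \frac{1}{-1 + 4} = \frac{1}{3} \approx 0.33333$)
$s = 13$ ($s = \left(-13\right) \frac{1}{3} \left(-3\right) = \left(- \frac{13}{3}\right) \left(-3\right) = 13$)
$s - \frac{1}{3615 + 13 \left(22 - 35\right)} = 13 - \frac{1}{3615 + 13 \left(22 - 35\right)} = 13 - \frac{1}{3615 + 13 \left(-13\right)} = 13 - \frac{1}{3615 - 169} = 13 - \frac{1}{3446} = \frac{44797}{3446}$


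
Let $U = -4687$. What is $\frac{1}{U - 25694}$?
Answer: $- \frac{1}{30381} \approx -3.2915 \cdot 10^{-5}$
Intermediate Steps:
$\frac{1}{U - 25694} = \frac{1}{-4687 - 25694} = \frac{1}{-30381} = - \frac{1}{30381}$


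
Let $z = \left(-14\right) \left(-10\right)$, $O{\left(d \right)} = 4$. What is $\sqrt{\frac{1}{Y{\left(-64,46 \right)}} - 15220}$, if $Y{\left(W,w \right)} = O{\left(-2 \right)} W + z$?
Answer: $\frac{3 i \sqrt{5688901}}{58} \approx 123.37 i$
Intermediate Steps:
$z = 140$
$Y{\left(W,w \right)} = 140 + 4 W$ ($Y{\left(W,w \right)} = 4 W + 140 = 140 + 4 W$)
$\sqrt{\frac{1}{Y{\left(-64,46 \right)}} - 15220} = \sqrt{\frac{1}{140 + 4 \left(-64\right)} - 15220} = \sqrt{\frac{1}{140 - 256} - 15220} = \sqrt{\frac{1}{-116} - 15220} = \sqrt{- \frac{1}{116} - 15220} = \sqrt{- \frac{1765521}{116}} = \frac{3 i \sqrt{5688901}}{58}$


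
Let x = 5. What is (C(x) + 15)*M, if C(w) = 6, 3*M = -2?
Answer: -14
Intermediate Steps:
M = -⅔ (M = (⅓)*(-2) = -⅔ ≈ -0.66667)
(C(x) + 15)*M = (6 + 15)*(-⅔) = 21*(-⅔) = -14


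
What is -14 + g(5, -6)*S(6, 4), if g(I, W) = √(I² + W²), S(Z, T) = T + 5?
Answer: -14 + 9*√61 ≈ 56.292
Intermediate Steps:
S(Z, T) = 5 + T
-14 + g(5, -6)*S(6, 4) = -14 + √(5² + (-6)²)*(5 + 4) = -14 + √(25 + 36)*9 = -14 + √61*9 = -14 + 9*√61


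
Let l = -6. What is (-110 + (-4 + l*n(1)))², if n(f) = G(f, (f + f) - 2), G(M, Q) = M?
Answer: 14400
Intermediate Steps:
n(f) = f
(-110 + (-4 + l*n(1)))² = (-110 + (-4 - 6*1))² = (-110 + (-4 - 6))² = (-110 - 10)² = (-120)² = 14400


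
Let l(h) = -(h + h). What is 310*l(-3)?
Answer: 1860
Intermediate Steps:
l(h) = -2*h
310*l(-3) = 310*(-2*(-3)) = 310*6 = 1860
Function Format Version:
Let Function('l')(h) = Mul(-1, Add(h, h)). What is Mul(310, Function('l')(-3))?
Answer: 1860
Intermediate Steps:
Function('l')(h) = Mul(-2, h) (Function('l')(h) = Mul(-1, Mul(2, h)) = Mul(-2, h))
Mul(310, Function('l')(-3)) = Mul(310, Mul(-2, -3)) = Mul(310, 6) = 1860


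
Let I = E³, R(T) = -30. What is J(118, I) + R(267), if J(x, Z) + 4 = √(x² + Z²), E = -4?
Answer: -34 + 2*√4505 ≈ 100.24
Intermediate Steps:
I = -64 (I = (-4)³ = -64)
J(x, Z) = -4 + √(Z² + x²) (J(x, Z) = -4 + √(x² + Z²) = -4 + √(Z² + x²))
J(118, I) + R(267) = (-4 + √((-64)² + 118²)) - 30 = (-4 + √(4096 + 13924)) - 30 = (-4 + √18020) - 30 = (-4 + 2*√4505) - 30 = -34 + 2*√4505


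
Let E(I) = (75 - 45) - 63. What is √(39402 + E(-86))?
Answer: √39369 ≈ 198.42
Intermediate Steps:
E(I) = -33 (E(I) = 30 - 63 = -33)
√(39402 + E(-86)) = √(39402 - 33) = √39369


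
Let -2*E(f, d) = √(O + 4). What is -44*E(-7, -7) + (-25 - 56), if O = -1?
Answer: -81 + 22*√3 ≈ -42.895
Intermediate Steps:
E(f, d) = -√3/2 (E(f, d) = -√(-1 + 4)/2 = -√3/2)
-44*E(-7, -7) + (-25 - 56) = -(-22)*√3 + (-25 - 56) = 22*√3 - 81 = -81 + 22*√3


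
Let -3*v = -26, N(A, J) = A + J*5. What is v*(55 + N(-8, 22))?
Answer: 4082/3 ≈ 1360.7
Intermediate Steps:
N(A, J) = A + 5*J
v = 26/3 (v = -1/3*(-26) = 26/3 ≈ 8.6667)
v*(55 + N(-8, 22)) = 26*(55 + (-8 + 5*22))/3 = 26*(55 + (-8 + 110))/3 = 26*(55 + 102)/3 = (26/3)*157 = 4082/3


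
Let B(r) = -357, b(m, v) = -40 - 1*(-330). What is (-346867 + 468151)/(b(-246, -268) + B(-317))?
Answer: -121284/67 ≈ -1810.2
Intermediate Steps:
b(m, v) = 290 (b(m, v) = -40 + 330 = 290)
(-346867 + 468151)/(b(-246, -268) + B(-317)) = (-346867 + 468151)/(290 - 357) = 121284/(-67) = 121284*(-1/67) = -121284/67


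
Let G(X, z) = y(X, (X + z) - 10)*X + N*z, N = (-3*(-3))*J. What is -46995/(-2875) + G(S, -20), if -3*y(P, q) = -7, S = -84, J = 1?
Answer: -206801/575 ≈ -359.65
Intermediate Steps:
y(P, q) = 7/3 (y(P, q) = -⅓*(-7) = 7/3)
N = 9 (N = -3*(-3)*1 = 9*1 = 9)
G(X, z) = 9*z + 7*X/3 (G(X, z) = 7*X/3 + 9*z = 9*z + 7*X/3)
-46995/(-2875) + G(S, -20) = -46995/(-2875) + (9*(-20) + (7/3)*(-84)) = -46995*(-1/2875) + (-180 - 196) = 9399/575 - 376 = -206801/575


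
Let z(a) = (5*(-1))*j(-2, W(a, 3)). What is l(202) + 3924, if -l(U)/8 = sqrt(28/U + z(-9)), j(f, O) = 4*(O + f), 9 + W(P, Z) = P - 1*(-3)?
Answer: 3924 - 8*sqrt(3469754)/101 ≈ 3776.5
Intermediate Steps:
W(P, Z) = -6 + P (W(P, Z) = -9 + (P - 1*(-3)) = -9 + (P + 3) = -9 + (3 + P) = -6 + P)
j(f, O) = 4*O + 4*f
z(a) = 160 - 20*a (z(a) = (5*(-1))*(4*(-6 + a) + 4*(-2)) = -5*((-24 + 4*a) - 8) = -5*(-32 + 4*a) = 160 - 20*a)
l(U) = -8*sqrt(340 + 28/U) (l(U) = -8*sqrt(28/U + (160 - 20*(-9))) = -8*sqrt(28/U + (160 + 180)) = -8*sqrt(28/U + 340) = -8*sqrt(340 + 28/U))
l(202) + 3924 = -16*sqrt(85 + 7/202) + 3924 = -8*sqrt(3469754)/101 + 3924 = 3924 - 8*sqrt(3469754)/101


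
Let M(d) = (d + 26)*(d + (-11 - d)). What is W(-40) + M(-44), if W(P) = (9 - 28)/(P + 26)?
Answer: 2791/14 ≈ 199.36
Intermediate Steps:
W(P) = -19/(26 + P)
M(d) = -286 - 11*d (M(d) = (26 + d)*(-11) = -286 - 11*d)
W(-40) + M(-44) = -19/(26 - 40) + (-286 - 11*(-44)) = -19/(-14) + (-286 + 484) = -19*(-1/14) + 198 = 19/14 + 198 = 2791/14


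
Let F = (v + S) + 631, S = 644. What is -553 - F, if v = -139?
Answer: -1689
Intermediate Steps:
F = 1136 (F = (-139 + 644) + 631 = 505 + 631 = 1136)
-553 - F = -553 - 1*1136 = -553 - 1136 = -1689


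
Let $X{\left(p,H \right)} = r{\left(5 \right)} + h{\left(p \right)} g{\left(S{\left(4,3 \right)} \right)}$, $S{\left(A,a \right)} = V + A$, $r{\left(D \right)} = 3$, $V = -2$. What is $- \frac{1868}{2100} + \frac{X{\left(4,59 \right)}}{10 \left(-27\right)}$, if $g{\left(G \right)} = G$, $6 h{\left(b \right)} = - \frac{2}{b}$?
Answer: $- \frac{51031}{56700} \approx -0.90002$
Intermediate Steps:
$h{\left(b \right)} = - \frac{1}{3 b}$ ($h{\left(b \right)} = \frac{\left(-2\right) \frac{1}{b}}{6} = - \frac{1}{3 b}$)
$S{\left(A,a \right)} = -2 + A$
$X{\left(p,H \right)} = 3 - \frac{2}{3 p}$ ($X{\left(p,H \right)} = 3 + - \frac{1}{3 p} \left(-2 + 4\right) = 3 + - \frac{1}{3 p} 2 = 3 - \frac{2}{3 p}$)
$- \frac{1868}{2100} + \frac{X{\left(4,59 \right)}}{10 \left(-27\right)} = - \frac{1868}{2100} + \frac{3 - \frac{2}{3 \cdot 4}}{10 \left(-27\right)} = \left(-1868\right) \frac{1}{2100} + \frac{3 - \frac{1}{6}}{-270} = - \frac{467}{525} + \left(3 - \frac{1}{6}\right) \left(- \frac{1}{270}\right) = - \frac{467}{525} + \frac{17}{6} \left(- \frac{1}{270}\right) = - \frac{467}{525} - \frac{17}{1620} = - \frac{51031}{56700}$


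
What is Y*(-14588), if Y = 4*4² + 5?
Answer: -1006572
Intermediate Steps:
Y = 69 (Y = 4*16 + 5 = 64 + 5 = 69)
Y*(-14588) = 69*(-14588) = -1006572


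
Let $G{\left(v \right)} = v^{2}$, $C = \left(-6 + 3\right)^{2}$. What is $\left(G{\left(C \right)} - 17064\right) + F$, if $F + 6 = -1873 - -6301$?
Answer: $-12561$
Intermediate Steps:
$F = 4422$ ($F = -6 - -4428 = -6 + \left(-1873 + 6301\right) = -6 + 4428 = 4422$)
$C = 9$ ($C = \left(-3\right)^{2} = 9$)
$\left(G{\left(C \right)} - 17064\right) + F = \left(9^{2} - 17064\right) + 4422 = \left(81 - 17064\right) + 4422 = -16983 + 4422 = -12561$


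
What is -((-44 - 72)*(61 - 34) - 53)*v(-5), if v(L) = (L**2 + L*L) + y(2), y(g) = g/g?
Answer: 162435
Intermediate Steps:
y(g) = 1
v(L) = 1 + 2*L**2 (v(L) = (L**2 + L*L) + 1 = (L**2 + L**2) + 1 = 2*L**2 + 1 = 1 + 2*L**2)
-((-44 - 72)*(61 - 34) - 53)*v(-5) = -((-44 - 72)*(61 - 34) - 53)*(1 + 2*(-5)**2) = -(-116*27 - 53)*(1 + 2*25) = -(-3132 - 53)*(1 + 50) = -(-3185)*51 = -1*(-162435) = 162435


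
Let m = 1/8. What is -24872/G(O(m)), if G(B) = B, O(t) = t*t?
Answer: -1591808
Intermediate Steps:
m = 1/8 ≈ 0.12500
O(t) = t**2
-24872/G(O(m)) = -24872/((1/8)**2) = -24872/1/64 = -24872*64 = -1591808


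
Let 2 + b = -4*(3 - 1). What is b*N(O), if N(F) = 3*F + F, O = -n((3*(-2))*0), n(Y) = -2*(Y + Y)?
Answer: 0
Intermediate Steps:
n(Y) = -4*Y
O = 0 (O = -(-4)*(3*(-2))*0 = -(-4)*(-6*0) = -(-4)*0 = -1*0 = 0)
N(F) = 4*F
b = -10 (b = -2 - 4*(3 - 1) = -2 - 4*2 = -2 - 8 = -10)
b*N(O) = -40*0 = -10*0 = 0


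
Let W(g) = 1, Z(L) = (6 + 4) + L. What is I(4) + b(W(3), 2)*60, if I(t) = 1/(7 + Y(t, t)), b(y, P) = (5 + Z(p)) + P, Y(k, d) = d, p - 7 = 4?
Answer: 18481/11 ≈ 1680.1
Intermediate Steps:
p = 11 (p = 7 + 4 = 11)
Z(L) = 10 + L
b(y, P) = 26 + P (b(y, P) = (5 + (10 + 11)) + P = (5 + 21) + P = 26 + P)
I(t) = 1/(7 + t)
I(4) + b(W(3), 2)*60 = 1/(7 + 4) + (26 + 2)*60 = 1/11 + 28*60 = 1/11 + 1680 = 18481/11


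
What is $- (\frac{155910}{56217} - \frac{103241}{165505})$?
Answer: $- \frac{6666661751}{3101398195} \approx -2.1496$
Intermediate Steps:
$- (\frac{155910}{56217} - \frac{103241}{165505}) = - (155910 \cdot \frac{1}{56217} - \frac{103241}{165505}) = - (\frac{51970}{18739} - \frac{103241}{165505}) = \left(-1\right) \frac{6666661751}{3101398195} = - \frac{6666661751}{3101398195}$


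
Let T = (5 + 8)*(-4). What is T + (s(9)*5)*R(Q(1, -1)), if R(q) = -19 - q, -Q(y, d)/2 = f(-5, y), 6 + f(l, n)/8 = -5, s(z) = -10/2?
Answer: 4823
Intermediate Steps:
s(z) = -5 (s(z) = -10*½ = -5)
f(l, n) = -88 (f(l, n) = -48 + 8*(-5) = -48 - 40 = -88)
Q(y, d) = 176 (Q(y, d) = -2*(-88) = 176)
T = -52 (T = 13*(-4) = -52)
T + (s(9)*5)*R(Q(1, -1)) = -52 + (-5*5)*(-19 - 1*176) = -52 - 25*(-19 - 176) = -52 - 25*(-195) = -52 + 4875 = 4823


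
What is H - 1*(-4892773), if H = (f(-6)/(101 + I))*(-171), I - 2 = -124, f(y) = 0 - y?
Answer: 34249753/7 ≈ 4.8928e+6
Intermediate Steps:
f(y) = -y
I = -122 (I = 2 - 124 = -122)
H = 342/7 (H = ((-1*(-6))/(101 - 122))*(-171) = (6/(-21))*(-171) = (6*(-1/21))*(-171) = -2/7*(-171) = 342/7 ≈ 48.857)
H - 1*(-4892773) = 342/7 - 1*(-4892773) = 342/7 + 4892773 = 34249753/7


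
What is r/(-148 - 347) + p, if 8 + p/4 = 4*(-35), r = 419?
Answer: -293459/495 ≈ -592.85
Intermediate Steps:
p = -592 (p = -32 + 4*(4*(-35)) = -32 + 4*(-140) = -32 - 560 = -592)
r/(-148 - 347) + p = 419/(-148 - 347) - 592 = 419/(-495) - 592 = -1/495*419 - 592 = -419/495 - 592 = -293459/495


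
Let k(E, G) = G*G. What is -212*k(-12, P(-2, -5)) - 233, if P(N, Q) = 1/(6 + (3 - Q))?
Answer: -11470/49 ≈ -234.08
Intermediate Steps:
P(N, Q) = 1/(9 - Q)
k(E, G) = G²
-212*k(-12, P(-2, -5)) - 233 = -212/(-9 - 5)² - 233 = -212*(-1/(-14))² - 233 = -212*(-1*(-1/14))² - 233 = -212*(1/14)² - 233 = -212*1/196 - 233 = -53/49 - 233 = -11470/49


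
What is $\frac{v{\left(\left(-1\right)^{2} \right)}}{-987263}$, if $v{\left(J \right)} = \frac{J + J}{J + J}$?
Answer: $- \frac{1}{987263} \approx -1.0129 \cdot 10^{-6}$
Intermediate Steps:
$v{\left(J \right)} = 1$ ($v{\left(J \right)} = \frac{2 J}{2 J} = 2 J \frac{1}{2 J} = 1$)
$\frac{v{\left(\left(-1\right)^{2} \right)}}{-987263} = 1 \frac{1}{-987263} = 1 \left(- \frac{1}{987263}\right) = - \frac{1}{987263}$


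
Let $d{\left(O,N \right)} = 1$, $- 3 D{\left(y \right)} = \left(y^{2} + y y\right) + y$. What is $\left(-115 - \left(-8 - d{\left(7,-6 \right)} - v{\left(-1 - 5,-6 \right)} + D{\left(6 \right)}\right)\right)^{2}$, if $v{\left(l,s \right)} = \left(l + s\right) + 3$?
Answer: $7921$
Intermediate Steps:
$v{\left(l,s \right)} = 3 + l + s$
$D{\left(y \right)} = - \frac{2 y^{2}}{3} - \frac{y}{3}$ ($D{\left(y \right)} = - \frac{\left(y^{2} + y y\right) + y}{3} = - \frac{\left(y^{2} + y^{2}\right) + y}{3} = - \frac{2 y^{2} + y}{3} = - \frac{y + 2 y^{2}}{3} = - \frac{2 y^{2}}{3} - \frac{y}{3}$)
$\left(-115 - \left(-8 - d{\left(7,-6 \right)} - v{\left(-1 - 5,-6 \right)} + D{\left(6 \right)}\right)\right)^{2} = \left(-115 + \left(\left(\left(8 - \left(- \frac{1}{3}\right) 6 \left(1 + 2 \cdot 6\right)\right) - 9\right) + 1\right)\right)^{2} = \left(-115 + \left(\left(\left(8 - \left(- \frac{1}{3}\right) 6 \left(1 + 12\right)\right) - 9\right) + 1\right)\right)^{2} = \left(-115 + \left(\left(\left(8 - \left(- \frac{1}{3}\right) 6 \cdot 13\right) - 9\right) + 1\right)\right)^{2} = \left(-115 + \left(\left(\left(8 - -26\right) - 9\right) + 1\right)\right)^{2} = \left(-115 + \left(\left(\left(8 + 26\right) - 9\right) + 1\right)\right)^{2} = \left(-115 + \left(\left(34 - 9\right) + 1\right)\right)^{2} = \left(-115 + \left(25 + 1\right)\right)^{2} = \left(-115 + 26\right)^{2} = \left(-89\right)^{2} = 7921$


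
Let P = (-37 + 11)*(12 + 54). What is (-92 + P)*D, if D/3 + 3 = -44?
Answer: 254928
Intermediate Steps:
D = -141 (D = -9 + 3*(-44) = -9 - 132 = -141)
P = -1716 (P = -26*66 = -1716)
(-92 + P)*D = (-92 - 1716)*(-141) = -1808*(-141) = 254928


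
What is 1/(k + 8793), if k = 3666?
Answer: 1/12459 ≈ 8.0263e-5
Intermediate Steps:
1/(k + 8793) = 1/(3666 + 8793) = 1/12459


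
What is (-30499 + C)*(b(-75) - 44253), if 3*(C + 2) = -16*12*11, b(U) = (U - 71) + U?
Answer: 1387811170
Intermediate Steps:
b(U) = -71 + 2*U (b(U) = (-71 + U) + U = -71 + 2*U)
C = -706 (C = -2 + (-16*12*11)/3 = -2 + (-192*11)/3 = -2 + (⅓)*(-2112) = -2 - 704 = -706)
(-30499 + C)*(b(-75) - 44253) = (-30499 - 706)*((-71 + 2*(-75)) - 44253) = -31205*((-71 - 150) - 44253) = -31205*(-221 - 44253) = -31205*(-44474) = 1387811170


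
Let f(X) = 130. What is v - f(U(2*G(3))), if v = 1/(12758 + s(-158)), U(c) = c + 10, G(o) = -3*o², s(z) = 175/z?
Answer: -262026412/2015589 ≈ -130.00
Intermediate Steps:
U(c) = 10 + c
v = 158/2015589 (v = 1/(12758 + 175/(-158)) = 1/(12758 + 175*(-1/158)) = 1/(12758 - 175/158) = 1/(2015589/158) = 158/2015589 ≈ 7.8389e-5)
v - f(U(2*G(3))) = 158/2015589 - 1*130 = 158/2015589 - 130 = -262026412/2015589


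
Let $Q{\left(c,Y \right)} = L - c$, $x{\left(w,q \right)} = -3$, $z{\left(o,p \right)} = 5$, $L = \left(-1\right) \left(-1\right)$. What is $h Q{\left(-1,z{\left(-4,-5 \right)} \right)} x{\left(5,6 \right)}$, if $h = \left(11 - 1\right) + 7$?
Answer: $-102$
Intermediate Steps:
$L = 1$
$Q{\left(c,Y \right)} = 1 - c$
$h = 17$ ($h = 10 + 7 = 17$)
$h Q{\left(-1,z{\left(-4,-5 \right)} \right)} x{\left(5,6 \right)} = 17 \left(1 - -1\right) \left(-3\right) = 17 \left(1 + 1\right) \left(-3\right) = 17 \cdot 2 \left(-3\right) = 34 \left(-3\right) = -102$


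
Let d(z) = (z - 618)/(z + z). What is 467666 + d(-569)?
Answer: 532205095/1138 ≈ 4.6767e+5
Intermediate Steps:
d(z) = (-618 + z)/(2*z) (d(z) = (-618 + z)/((2*z)) = (-618 + z)*(1/(2*z)) = (-618 + z)/(2*z))
467666 + d(-569) = 467666 + (1/2)*(-618 - 569)/(-569) = 467666 + (1/2)*(-1/569)*(-1187) = 467666 + 1187/1138 = 532205095/1138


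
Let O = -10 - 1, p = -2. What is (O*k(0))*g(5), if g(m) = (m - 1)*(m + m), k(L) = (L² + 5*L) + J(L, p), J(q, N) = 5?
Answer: -2200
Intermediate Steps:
O = -11
k(L) = 5 + L² + 5*L (k(L) = (L² + 5*L) + 5 = 5 + L² + 5*L)
g(m) = 2*m*(-1 + m) (g(m) = (-1 + m)*(2*m) = 2*m*(-1 + m))
(O*k(0))*g(5) = (-11*(5 + 0² + 5*0))*(2*5*(-1 + 5)) = (-11*(5 + 0 + 0))*(2*5*4) = -11*5*40 = -55*40 = -2200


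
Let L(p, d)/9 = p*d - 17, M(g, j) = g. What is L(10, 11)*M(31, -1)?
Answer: 25947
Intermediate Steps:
L(p, d) = -153 + 9*d*p (L(p, d) = 9*(p*d - 17) = 9*(d*p - 17) = 9*(-17 + d*p) = -153 + 9*d*p)
L(10, 11)*M(31, -1) = (-153 + 9*11*10)*31 = (-153 + 990)*31 = 837*31 = 25947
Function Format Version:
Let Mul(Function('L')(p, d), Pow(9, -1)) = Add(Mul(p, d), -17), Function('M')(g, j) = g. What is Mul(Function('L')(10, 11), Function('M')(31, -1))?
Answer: 25947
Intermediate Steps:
Function('L')(p, d) = Add(-153, Mul(9, d, p)) (Function('L')(p, d) = Mul(9, Add(Mul(p, d), -17)) = Mul(9, Add(Mul(d, p), -17)) = Mul(9, Add(-17, Mul(d, p))) = Add(-153, Mul(9, d, p)))
Mul(Function('L')(10, 11), Function('M')(31, -1)) = Mul(Add(-153, Mul(9, 11, 10)), 31) = Mul(Add(-153, 990), 31) = Mul(837, 31) = 25947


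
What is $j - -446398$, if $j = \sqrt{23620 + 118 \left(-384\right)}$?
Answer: $446398 + 2 i \sqrt{5423} \approx 4.464 \cdot 10^{5} + 147.28 i$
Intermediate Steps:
$j = 2 i \sqrt{5423}$ ($j = \sqrt{23620 - 45312} = \sqrt{-21692} = 2 i \sqrt{5423} \approx 147.28 i$)
$j - -446398 = 2 i \sqrt{5423} - -446398 = 2 i \sqrt{5423} + 446398 = 446398 + 2 i \sqrt{5423}$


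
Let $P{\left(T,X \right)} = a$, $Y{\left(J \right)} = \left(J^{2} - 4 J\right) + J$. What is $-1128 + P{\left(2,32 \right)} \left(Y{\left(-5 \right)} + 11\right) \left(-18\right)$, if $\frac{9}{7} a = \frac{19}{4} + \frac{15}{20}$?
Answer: $-5055$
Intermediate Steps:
$Y{\left(J \right)} = J^{2} - 3 J$
$a = \frac{77}{18}$ ($a = \frac{7 \left(\frac{19}{4} + \frac{15}{20}\right)}{9} = \frac{7 \left(19 \cdot \frac{1}{4} + 15 \cdot \frac{1}{20}\right)}{9} = \frac{7 \left(\frac{19}{4} + \frac{3}{4}\right)}{9} = \frac{7}{9} \cdot \frac{11}{2} = \frac{77}{18} \approx 4.2778$)
$P{\left(T,X \right)} = \frac{77}{18}$
$-1128 + P{\left(2,32 \right)} \left(Y{\left(-5 \right)} + 11\right) \left(-18\right) = -1128 + \frac{77 \left(- 5 \left(-3 - 5\right) + 11\right) \left(-18\right)}{18} = -1128 + \frac{77 \left(\left(-5\right) \left(-8\right) + 11\right) \left(-18\right)}{18} = -1128 + \frac{77 \left(40 + 11\right) \left(-18\right)}{18} = -1128 + \frac{77 \cdot 51 \left(-18\right)}{18} = -1128 + \frac{77}{18} \left(-918\right) = -1128 - 3927 = -5055$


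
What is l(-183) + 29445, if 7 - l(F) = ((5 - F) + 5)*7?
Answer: 28101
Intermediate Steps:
l(F) = -63 + 7*F (l(F) = 7 - ((5 - F) + 5)*7 = 7 - (10 - F)*7 = 7 - (70 - 7*F) = 7 + (-70 + 7*F) = -63 + 7*F)
l(-183) + 29445 = (-63 + 7*(-183)) + 29445 = (-63 - 1281) + 29445 = -1344 + 29445 = 28101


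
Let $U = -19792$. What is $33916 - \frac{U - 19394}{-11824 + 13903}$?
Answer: $\frac{1119850}{33} \approx 33935.0$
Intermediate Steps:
$33916 - \frac{U - 19394}{-11824 + 13903} = 33916 - \frac{-19792 - 19394}{-11824 + 13903} = 33916 - - \frac{39186}{2079} = 33916 - \left(-39186\right) \frac{1}{2079} = 33916 - - \frac{622}{33} = 33916 + \frac{622}{33} = \frac{1119850}{33}$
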